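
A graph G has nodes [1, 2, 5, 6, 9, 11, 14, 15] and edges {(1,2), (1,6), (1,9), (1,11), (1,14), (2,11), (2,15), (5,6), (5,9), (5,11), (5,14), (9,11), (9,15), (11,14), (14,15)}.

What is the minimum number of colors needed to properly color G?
Clique number ω(G) = 3 (lower bound: χ ≥ ω).
The clique on [1, 9, 11] has size 3, forcing χ ≥ 3, and the coloring below uses 3 colors, so χ(G) = 3.
A valid 3-coloring: color 1: [6, 11, 15]; color 2: [1, 5]; color 3: [2, 9, 14].

χ(G) = 3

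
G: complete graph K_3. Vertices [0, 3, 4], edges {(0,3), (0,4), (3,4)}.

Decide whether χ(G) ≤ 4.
A valid 4-coloring: color 1: [0]; color 2: [4]; color 3: [3].
(χ(G) = 3 ≤ 4.)

Yes, G is 4-colorable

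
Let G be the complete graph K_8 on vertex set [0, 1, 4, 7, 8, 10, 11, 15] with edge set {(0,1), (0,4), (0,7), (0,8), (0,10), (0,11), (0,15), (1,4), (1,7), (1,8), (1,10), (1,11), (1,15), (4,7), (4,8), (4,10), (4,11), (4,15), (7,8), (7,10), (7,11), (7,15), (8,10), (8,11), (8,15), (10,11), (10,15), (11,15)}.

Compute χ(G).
Clique number ω(G) = 8 (lower bound: χ ≥ ω).
The clique on [0, 1, 4, 7, 8, 10, 11, 15] has size 8, forcing χ ≥ 8, and the coloring below uses 8 colors, so χ(G) = 8.
A valid 8-coloring: color 1: [8]; color 2: [11]; color 3: [10]; color 4: [1]; color 5: [15]; color 6: [4]; color 7: [0]; color 8: [7].

χ(G) = 8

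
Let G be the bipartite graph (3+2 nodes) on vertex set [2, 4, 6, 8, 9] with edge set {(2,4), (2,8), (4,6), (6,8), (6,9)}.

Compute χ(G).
Clique number ω(G) = 2 (lower bound: χ ≥ ω).
The graph is bipartite (no odd cycle), so 2 colors suffice: χ(G) = 2.
A valid 2-coloring: color 1: [2, 6]; color 2: [4, 8, 9].

χ(G) = 2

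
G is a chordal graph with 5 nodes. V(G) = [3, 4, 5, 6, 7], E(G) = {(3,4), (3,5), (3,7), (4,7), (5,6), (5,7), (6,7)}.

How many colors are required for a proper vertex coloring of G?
χ(G) = 3

Clique number ω(G) = 3 (lower bound: χ ≥ ω).
The clique on [3, 4, 7] has size 3, forcing χ ≥ 3, and the coloring below uses 3 colors, so χ(G) = 3.
A valid 3-coloring: color 1: [7]; color 2: [4, 5]; color 3: [3, 6].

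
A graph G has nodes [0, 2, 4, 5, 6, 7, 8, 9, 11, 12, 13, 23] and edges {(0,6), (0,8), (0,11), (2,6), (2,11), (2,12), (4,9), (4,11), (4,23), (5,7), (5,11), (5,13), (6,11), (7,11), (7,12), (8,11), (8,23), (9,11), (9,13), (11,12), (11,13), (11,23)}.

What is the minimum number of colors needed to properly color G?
χ(G) = 4

Clique number ω(G) = 3 (lower bound: χ ≥ ω).
Odd cycle [5, 7, 12, 2, 6, 0, 8, 23, 4, 9, 13] needs 3 colors (χ ≥ 3).
Vertex 11 is adjacent to every vertex of [0, 2, 4, 5, 6, 7, 8, 9, 12, 13, 23], which already need 3 colors among themselves, so 11 needs a new color (χ ≥ 4).
The coloring below uses 4 colors, so χ(G) = 4.
A valid 4-coloring: color 1: [11]; color 2: [5, 6, 8, 9, 12]; color 3: [0, 2, 7, 13, 23]; color 4: [4].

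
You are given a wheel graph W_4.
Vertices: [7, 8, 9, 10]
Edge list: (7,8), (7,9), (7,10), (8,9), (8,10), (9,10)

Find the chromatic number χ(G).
Clique number ω(G) = 4 (lower bound: χ ≥ ω).
The clique on [7, 8, 9, 10] has size 4, forcing χ ≥ 4, and the coloring below uses 4 colors, so χ(G) = 4.
A valid 4-coloring: color 1: [9]; color 2: [10]; color 3: [8]; color 4: [7].

χ(G) = 4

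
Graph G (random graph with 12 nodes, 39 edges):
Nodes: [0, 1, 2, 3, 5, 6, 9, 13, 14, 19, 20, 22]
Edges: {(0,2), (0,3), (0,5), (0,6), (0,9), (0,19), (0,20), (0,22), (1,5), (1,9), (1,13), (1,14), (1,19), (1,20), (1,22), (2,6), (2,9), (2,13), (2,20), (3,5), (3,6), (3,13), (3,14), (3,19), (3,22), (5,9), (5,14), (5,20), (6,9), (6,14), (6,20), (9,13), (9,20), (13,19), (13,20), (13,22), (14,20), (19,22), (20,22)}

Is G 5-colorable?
Yes, G is 5-colorable

A valid 5-coloring: color 1: [3, 20]; color 2: [0, 1]; color 3: [9, 14, 22]; color 4: [5, 6, 13]; color 5: [2, 19].
(χ(G) = 5 ≤ 5.)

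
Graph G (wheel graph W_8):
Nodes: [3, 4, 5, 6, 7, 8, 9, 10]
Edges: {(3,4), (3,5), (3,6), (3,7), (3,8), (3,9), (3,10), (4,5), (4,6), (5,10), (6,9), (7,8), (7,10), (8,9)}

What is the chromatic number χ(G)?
χ(G) = 4

Clique number ω(G) = 3 (lower bound: χ ≥ ω).
Odd cycle [8, 9, 6, 4, 5, 10, 7] needs 3 colors (χ ≥ 3).
Vertex 3 is adjacent to every vertex of [4, 5, 6, 7, 8, 9, 10], which already need 3 colors among themselves, so 3 needs a new color (χ ≥ 4).
The coloring below uses 4 colors, so χ(G) = 4.
A valid 4-coloring: color 1: [3]; color 2: [6, 8, 10]; color 3: [4, 7, 9]; color 4: [5].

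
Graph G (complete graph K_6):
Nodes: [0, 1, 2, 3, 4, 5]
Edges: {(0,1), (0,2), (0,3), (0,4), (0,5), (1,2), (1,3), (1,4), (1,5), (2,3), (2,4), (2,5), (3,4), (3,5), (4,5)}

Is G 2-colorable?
The clique on vertices [0, 1, 2, 3, 4, 5] has size 6 > 2, so it alone needs 6 colors.

No, G is not 2-colorable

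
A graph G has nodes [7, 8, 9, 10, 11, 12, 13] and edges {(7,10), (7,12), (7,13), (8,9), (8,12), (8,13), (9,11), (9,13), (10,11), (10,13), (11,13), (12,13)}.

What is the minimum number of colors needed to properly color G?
Clique number ω(G) = 3 (lower bound: χ ≥ ω).
The clique on [8, 9, 13] has size 3, forcing χ ≥ 3, and the coloring below uses 3 colors, so χ(G) = 3.
A valid 3-coloring: color 1: [13]; color 2: [7, 8, 11]; color 3: [9, 10, 12].

χ(G) = 3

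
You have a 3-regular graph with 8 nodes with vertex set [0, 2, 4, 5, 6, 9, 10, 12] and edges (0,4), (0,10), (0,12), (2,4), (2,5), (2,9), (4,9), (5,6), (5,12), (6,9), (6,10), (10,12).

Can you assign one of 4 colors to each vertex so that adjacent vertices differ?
A valid 4-coloring: color 1: [4, 6, 12]; color 2: [2, 10]; color 3: [0, 5, 9].
(χ(G) = 3 ≤ 4.)

Yes, G is 4-colorable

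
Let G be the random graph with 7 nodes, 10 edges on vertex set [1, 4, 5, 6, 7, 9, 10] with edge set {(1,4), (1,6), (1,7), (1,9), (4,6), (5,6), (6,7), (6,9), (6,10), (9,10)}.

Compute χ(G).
Clique number ω(G) = 3 (lower bound: χ ≥ ω).
The clique on [1, 6, 9] has size 3, forcing χ ≥ 3, and the coloring below uses 3 colors, so χ(G) = 3.
A valid 3-coloring: color 1: [6]; color 2: [1, 5, 10]; color 3: [4, 7, 9].

χ(G) = 3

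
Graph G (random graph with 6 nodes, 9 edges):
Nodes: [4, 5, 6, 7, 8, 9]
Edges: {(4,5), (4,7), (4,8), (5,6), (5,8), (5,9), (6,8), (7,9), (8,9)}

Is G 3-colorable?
Yes, G is 3-colorable

A valid 3-coloring: color 1: [5, 7]; color 2: [8]; color 3: [4, 6, 9].
(χ(G) = 3 ≤ 3.)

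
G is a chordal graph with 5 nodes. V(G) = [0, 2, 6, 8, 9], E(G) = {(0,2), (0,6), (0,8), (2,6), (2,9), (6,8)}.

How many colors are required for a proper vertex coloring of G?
Clique number ω(G) = 3 (lower bound: χ ≥ ω).
The clique on [0, 6, 8] has size 3, forcing χ ≥ 3, and the coloring below uses 3 colors, so χ(G) = 3.
A valid 3-coloring: color 1: [6, 9]; color 2: [2, 8]; color 3: [0].

χ(G) = 3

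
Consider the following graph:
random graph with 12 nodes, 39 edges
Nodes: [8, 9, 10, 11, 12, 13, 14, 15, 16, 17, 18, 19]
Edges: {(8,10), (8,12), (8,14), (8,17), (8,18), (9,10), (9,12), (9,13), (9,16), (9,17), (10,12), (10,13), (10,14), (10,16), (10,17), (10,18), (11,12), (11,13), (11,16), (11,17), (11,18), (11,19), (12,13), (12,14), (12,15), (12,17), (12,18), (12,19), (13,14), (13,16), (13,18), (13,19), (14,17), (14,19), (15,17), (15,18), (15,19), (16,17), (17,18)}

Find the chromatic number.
Clique number ω(G) = 5 (lower bound: χ ≥ ω).
The clique on [8, 10, 12, 17, 18] has size 5, forcing χ ≥ 5, and the coloring below uses 5 colors, so χ(G) = 5.
A valid 5-coloring: color 1: [12, 16]; color 2: [13, 17]; color 3: [10, 11, 15]; color 4: [9, 14, 18]; color 5: [8, 19].

χ(G) = 5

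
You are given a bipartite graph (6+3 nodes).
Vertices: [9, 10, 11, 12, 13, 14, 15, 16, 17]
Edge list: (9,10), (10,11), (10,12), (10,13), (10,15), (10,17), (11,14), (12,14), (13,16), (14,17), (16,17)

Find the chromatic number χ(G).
Clique number ω(G) = 2 (lower bound: χ ≥ ω).
The graph is bipartite (no odd cycle), so 2 colors suffice: χ(G) = 2.
A valid 2-coloring: color 1: [10, 14, 16]; color 2: [9, 11, 12, 13, 15, 17].

χ(G) = 2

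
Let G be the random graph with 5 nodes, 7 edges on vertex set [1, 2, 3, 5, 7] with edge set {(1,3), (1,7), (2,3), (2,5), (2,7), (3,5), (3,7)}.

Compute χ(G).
Clique number ω(G) = 3 (lower bound: χ ≥ ω).
The clique on [1, 3, 7] has size 3, forcing χ ≥ 3, and the coloring below uses 3 colors, so χ(G) = 3.
A valid 3-coloring: color 1: [3]; color 2: [5, 7]; color 3: [1, 2].

χ(G) = 3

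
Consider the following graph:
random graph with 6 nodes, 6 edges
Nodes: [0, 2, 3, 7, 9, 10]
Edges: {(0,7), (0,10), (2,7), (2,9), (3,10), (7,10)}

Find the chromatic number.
Clique number ω(G) = 3 (lower bound: χ ≥ ω).
The clique on [0, 7, 10] has size 3, forcing χ ≥ 3, and the coloring below uses 3 colors, so χ(G) = 3.
A valid 3-coloring: color 1: [3, 7, 9]; color 2: [2, 10]; color 3: [0].

χ(G) = 3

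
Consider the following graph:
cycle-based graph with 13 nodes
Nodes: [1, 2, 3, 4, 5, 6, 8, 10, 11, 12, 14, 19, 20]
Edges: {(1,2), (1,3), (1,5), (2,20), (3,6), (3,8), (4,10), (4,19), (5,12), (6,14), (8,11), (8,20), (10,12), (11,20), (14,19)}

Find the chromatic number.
χ(G) = 3

Clique number ω(G) = 3 (lower bound: χ ≥ ω).
The clique on [8, 11, 20] has size 3, forcing χ ≥ 3, and the coloring below uses 3 colors, so χ(G) = 3.
A valid 3-coloring: color 1: [3, 5, 10, 19, 20]; color 2: [1, 4, 8, 12, 14]; color 3: [2, 6, 11].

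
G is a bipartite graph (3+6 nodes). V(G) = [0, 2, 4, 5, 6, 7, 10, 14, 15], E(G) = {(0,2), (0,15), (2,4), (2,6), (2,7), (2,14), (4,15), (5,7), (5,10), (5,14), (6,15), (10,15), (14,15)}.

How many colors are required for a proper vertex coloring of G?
χ(G) = 2

Clique number ω(G) = 2 (lower bound: χ ≥ ω).
The graph is bipartite (no odd cycle), so 2 colors suffice: χ(G) = 2.
A valid 2-coloring: color 1: [2, 5, 15]; color 2: [0, 4, 6, 7, 10, 14].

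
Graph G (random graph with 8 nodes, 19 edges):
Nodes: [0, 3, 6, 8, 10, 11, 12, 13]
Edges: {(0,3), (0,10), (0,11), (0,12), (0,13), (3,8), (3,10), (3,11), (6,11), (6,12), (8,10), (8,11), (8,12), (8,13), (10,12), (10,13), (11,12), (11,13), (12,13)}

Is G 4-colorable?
Yes, G is 4-colorable

A valid 4-coloring: color 1: [10, 11]; color 2: [3, 12]; color 3: [6, 13]; color 4: [0, 8].
(χ(G) = 4 ≤ 4.)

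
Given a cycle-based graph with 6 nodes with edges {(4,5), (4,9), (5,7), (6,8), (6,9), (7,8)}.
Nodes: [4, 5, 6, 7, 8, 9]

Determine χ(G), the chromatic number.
Clique number ω(G) = 2 (lower bound: χ ≥ ω).
The graph is bipartite (no odd cycle), so 2 colors suffice: χ(G) = 2.
A valid 2-coloring: color 1: [4, 6, 7]; color 2: [5, 8, 9].

χ(G) = 2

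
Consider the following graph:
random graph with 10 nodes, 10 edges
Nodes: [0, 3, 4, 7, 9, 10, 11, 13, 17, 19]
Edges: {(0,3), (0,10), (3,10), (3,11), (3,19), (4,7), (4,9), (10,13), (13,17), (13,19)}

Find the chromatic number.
Clique number ω(G) = 3 (lower bound: χ ≥ ω).
The clique on [0, 3, 10] has size 3, forcing χ ≥ 3, and the coloring below uses 3 colors, so χ(G) = 3.
A valid 3-coloring: color 1: [3, 4, 13]; color 2: [7, 9, 10, 11, 17, 19]; color 3: [0].

χ(G) = 3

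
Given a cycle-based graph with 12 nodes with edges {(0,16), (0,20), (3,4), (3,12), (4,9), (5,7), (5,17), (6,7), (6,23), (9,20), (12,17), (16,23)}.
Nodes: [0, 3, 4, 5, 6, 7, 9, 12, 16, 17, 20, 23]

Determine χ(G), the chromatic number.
χ(G) = 2

Clique number ω(G) = 2 (lower bound: χ ≥ ω).
The graph is bipartite (no odd cycle), so 2 colors suffice: χ(G) = 2.
A valid 2-coloring: color 1: [4, 5, 6, 12, 16, 20]; color 2: [0, 3, 7, 9, 17, 23].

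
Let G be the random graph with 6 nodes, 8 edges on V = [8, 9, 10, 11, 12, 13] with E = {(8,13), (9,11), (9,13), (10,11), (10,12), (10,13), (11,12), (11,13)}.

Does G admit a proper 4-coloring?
Yes, G is 4-colorable

A valid 4-coloring: color 1: [12, 13]; color 2: [8, 11]; color 3: [9, 10].
(χ(G) = 3 ≤ 4.)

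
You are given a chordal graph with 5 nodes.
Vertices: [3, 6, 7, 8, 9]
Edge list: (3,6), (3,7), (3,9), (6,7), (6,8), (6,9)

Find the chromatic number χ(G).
χ(G) = 3

Clique number ω(G) = 3 (lower bound: χ ≥ ω).
The clique on [3, 6, 9] has size 3, forcing χ ≥ 3, and the coloring below uses 3 colors, so χ(G) = 3.
A valid 3-coloring: color 1: [6]; color 2: [3, 8]; color 3: [7, 9].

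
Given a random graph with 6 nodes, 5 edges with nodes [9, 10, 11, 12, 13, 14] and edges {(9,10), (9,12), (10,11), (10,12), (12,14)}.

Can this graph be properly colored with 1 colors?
No, G is not 1-colorable

The clique on vertices [9, 10, 12] has size 3 > 1, so it alone needs 3 colors.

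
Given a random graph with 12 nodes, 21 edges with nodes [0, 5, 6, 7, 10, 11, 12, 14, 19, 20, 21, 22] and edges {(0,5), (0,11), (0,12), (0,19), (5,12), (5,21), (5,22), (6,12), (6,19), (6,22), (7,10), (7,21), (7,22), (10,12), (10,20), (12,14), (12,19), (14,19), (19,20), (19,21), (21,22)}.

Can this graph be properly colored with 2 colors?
The clique on vertices [7, 21, 22] has size 3 > 2, so it alone needs 3 colors.

No, G is not 2-colorable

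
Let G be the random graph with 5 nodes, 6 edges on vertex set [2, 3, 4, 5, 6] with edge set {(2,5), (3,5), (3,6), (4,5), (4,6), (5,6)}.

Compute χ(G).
Clique number ω(G) = 3 (lower bound: χ ≥ ω).
The clique on [3, 5, 6] has size 3, forcing χ ≥ 3, and the coloring below uses 3 colors, so χ(G) = 3.
A valid 3-coloring: color 1: [5]; color 2: [2, 6]; color 3: [3, 4].

χ(G) = 3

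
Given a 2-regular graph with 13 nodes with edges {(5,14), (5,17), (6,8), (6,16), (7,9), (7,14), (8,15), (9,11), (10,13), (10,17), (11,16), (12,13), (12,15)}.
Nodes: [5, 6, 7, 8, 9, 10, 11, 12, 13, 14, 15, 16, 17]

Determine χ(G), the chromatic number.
Clique number ω(G) = 2 (lower bound: χ ≥ ω).
Odd cycle [13, 10, 17, 5, 14, 7, 9, 11, 16, 6, 8, 15, 12] needs 3 colors (χ ≥ 3).
The coloring below uses 3 colors, so χ(G) = 3.
A valid 3-coloring: color 1: [9, 13, 14, 15, 16, 17]; color 2: [5, 7, 8, 10, 11, 12]; color 3: [6].

χ(G) = 3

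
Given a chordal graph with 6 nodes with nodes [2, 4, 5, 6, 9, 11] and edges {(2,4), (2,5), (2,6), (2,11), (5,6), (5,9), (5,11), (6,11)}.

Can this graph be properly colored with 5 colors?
Yes, G is 5-colorable

A valid 5-coloring: color 1: [2, 9]; color 2: [4, 5]; color 3: [11]; color 4: [6].
(χ(G) = 4 ≤ 5.)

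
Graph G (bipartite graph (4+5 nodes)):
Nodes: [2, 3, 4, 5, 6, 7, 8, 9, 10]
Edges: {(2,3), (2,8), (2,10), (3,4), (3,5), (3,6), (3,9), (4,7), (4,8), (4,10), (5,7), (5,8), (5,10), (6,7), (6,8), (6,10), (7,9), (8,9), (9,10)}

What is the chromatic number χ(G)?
χ(G) = 2

Clique number ω(G) = 2 (lower bound: χ ≥ ω).
The graph is bipartite (no odd cycle), so 2 colors suffice: χ(G) = 2.
A valid 2-coloring: color 1: [3, 7, 8, 10]; color 2: [2, 4, 5, 6, 9].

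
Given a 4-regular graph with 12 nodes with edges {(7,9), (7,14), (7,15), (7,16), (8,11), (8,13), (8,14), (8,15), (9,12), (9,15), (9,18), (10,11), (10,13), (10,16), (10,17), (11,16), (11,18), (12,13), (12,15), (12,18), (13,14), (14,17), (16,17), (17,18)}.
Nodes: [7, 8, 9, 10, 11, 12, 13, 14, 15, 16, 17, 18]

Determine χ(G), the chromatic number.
Clique number ω(G) = 3 (lower bound: χ ≥ ω).
The clique on [7, 9, 15] has size 3, forcing χ ≥ 3, and the coloring below uses 3 colors, so χ(G) = 3.
A valid 3-coloring: color 1: [7, 8, 10, 12]; color 2: [14, 15, 16, 18]; color 3: [9, 11, 13, 17].

χ(G) = 3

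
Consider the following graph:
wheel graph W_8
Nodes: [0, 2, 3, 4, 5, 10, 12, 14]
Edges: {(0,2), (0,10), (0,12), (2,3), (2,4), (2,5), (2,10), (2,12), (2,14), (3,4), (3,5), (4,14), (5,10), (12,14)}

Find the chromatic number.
χ(G) = 4

Clique number ω(G) = 3 (lower bound: χ ≥ ω).
Odd cycle [4, 14, 12, 0, 10, 5, 3] needs 3 colors (χ ≥ 3).
Vertex 2 is adjacent to every vertex of [0, 3, 4, 5, 10, 12, 14], which already need 3 colors among themselves, so 2 needs a new color (χ ≥ 4).
The coloring below uses 4 colors, so χ(G) = 4.
A valid 4-coloring: color 1: [2]; color 2: [4, 5, 12]; color 3: [0, 3, 14]; color 4: [10].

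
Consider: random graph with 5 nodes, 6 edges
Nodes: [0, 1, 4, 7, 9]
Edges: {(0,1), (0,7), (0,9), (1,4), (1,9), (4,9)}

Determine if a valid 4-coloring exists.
Yes, G is 4-colorable

A valid 4-coloring: color 1: [1, 7]; color 2: [0, 4]; color 3: [9].
(χ(G) = 3 ≤ 4.)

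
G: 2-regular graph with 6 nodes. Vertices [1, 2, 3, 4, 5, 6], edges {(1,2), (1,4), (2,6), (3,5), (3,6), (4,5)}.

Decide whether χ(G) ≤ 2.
A valid 2-coloring: color 1: [2, 3, 4]; color 2: [1, 5, 6].
(χ(G) = 2 ≤ 2.)

Yes, G is 2-colorable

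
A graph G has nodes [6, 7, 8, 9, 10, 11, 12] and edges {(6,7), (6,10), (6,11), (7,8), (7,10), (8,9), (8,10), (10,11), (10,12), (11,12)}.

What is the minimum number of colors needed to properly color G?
Clique number ω(G) = 3 (lower bound: χ ≥ ω).
The clique on [7, 8, 10] has size 3, forcing χ ≥ 3, and the coloring below uses 3 colors, so χ(G) = 3.
A valid 3-coloring: color 1: [9, 10]; color 2: [7, 11]; color 3: [6, 8, 12].

χ(G) = 3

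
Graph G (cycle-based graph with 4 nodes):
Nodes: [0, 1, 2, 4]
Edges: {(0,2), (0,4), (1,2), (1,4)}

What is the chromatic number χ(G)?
Clique number ω(G) = 2 (lower bound: χ ≥ ω).
The graph is bipartite (no odd cycle), so 2 colors suffice: χ(G) = 2.
A valid 2-coloring: color 1: [2, 4]; color 2: [0, 1].

χ(G) = 2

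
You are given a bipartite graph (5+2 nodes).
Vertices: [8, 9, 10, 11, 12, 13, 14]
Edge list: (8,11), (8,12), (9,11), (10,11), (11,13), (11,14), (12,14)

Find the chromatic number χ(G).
χ(G) = 2

Clique number ω(G) = 2 (lower bound: χ ≥ ω).
The graph is bipartite (no odd cycle), so 2 colors suffice: χ(G) = 2.
A valid 2-coloring: color 1: [11, 12]; color 2: [8, 9, 10, 13, 14].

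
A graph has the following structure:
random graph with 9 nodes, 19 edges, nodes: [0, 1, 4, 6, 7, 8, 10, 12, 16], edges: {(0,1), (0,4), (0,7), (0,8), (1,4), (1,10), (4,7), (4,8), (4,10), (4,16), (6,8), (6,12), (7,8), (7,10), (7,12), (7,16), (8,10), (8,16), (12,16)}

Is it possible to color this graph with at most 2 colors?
No, G is not 2-colorable

The clique on vertices [0, 4, 7, 8] has size 4 > 2, so it alone needs 4 colors.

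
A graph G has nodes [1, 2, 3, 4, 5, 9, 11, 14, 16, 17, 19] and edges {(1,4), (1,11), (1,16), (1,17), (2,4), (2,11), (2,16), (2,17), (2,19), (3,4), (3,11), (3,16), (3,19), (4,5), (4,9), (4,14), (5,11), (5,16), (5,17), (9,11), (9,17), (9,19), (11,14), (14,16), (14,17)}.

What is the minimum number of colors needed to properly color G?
Clique number ω(G) = 2 (lower bound: χ ≥ ω).
The graph is bipartite (no odd cycle), so 2 colors suffice: χ(G) = 2.
A valid 2-coloring: color 1: [4, 11, 16, 17, 19]; color 2: [1, 2, 3, 5, 9, 14].

χ(G) = 2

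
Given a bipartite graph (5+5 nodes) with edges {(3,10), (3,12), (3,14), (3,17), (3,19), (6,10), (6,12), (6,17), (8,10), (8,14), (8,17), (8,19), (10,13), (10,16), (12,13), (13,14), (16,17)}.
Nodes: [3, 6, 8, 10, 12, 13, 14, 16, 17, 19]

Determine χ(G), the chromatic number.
Clique number ω(G) = 2 (lower bound: χ ≥ ω).
The graph is bipartite (no odd cycle), so 2 colors suffice: χ(G) = 2.
A valid 2-coloring: color 1: [3, 6, 8, 13, 16]; color 2: [10, 12, 14, 17, 19].

χ(G) = 2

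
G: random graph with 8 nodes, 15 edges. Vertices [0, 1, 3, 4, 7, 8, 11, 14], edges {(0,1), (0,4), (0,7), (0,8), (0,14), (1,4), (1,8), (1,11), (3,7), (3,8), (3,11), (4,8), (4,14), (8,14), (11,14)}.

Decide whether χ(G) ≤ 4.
Yes, G is 4-colorable

A valid 4-coloring: color 1: [7, 8, 11]; color 2: [0, 3]; color 3: [1, 14]; color 4: [4].
(χ(G) = 4 ≤ 4.)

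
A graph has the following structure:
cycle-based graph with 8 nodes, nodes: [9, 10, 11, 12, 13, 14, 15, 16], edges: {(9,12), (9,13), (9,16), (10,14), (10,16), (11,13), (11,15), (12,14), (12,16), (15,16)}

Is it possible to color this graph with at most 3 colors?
A valid 3-coloring: color 1: [13, 14, 16]; color 2: [9, 10, 15]; color 3: [11, 12].
(χ(G) = 3 ≤ 3.)

Yes, G is 3-colorable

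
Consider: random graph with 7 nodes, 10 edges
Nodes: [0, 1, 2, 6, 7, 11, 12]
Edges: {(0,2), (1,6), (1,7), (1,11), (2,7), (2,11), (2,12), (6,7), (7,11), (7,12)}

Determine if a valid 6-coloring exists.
Yes, G is 6-colorable

A valid 6-coloring: color 1: [0, 7]; color 2: [1, 2]; color 3: [6, 11, 12].
(χ(G) = 3 ≤ 6.)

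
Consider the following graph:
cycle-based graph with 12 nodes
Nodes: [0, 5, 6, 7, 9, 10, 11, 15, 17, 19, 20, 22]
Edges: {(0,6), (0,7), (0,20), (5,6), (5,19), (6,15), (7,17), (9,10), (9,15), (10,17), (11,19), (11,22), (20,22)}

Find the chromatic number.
χ(G) = 3

Clique number ω(G) = 2 (lower bound: χ ≥ ω).
Odd cycle [15, 9, 10, 17, 7, 0, 6] needs 3 colors (χ ≥ 3).
The coloring below uses 3 colors, so χ(G) = 3.
A valid 3-coloring: color 1: [6, 9, 11, 17, 20]; color 2: [0, 10, 15, 19, 22]; color 3: [5, 7].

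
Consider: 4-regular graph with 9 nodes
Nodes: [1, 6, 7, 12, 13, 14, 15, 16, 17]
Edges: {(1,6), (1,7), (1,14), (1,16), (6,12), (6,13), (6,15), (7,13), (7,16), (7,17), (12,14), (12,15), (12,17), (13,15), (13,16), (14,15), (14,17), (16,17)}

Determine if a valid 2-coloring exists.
The clique on vertices [1, 7, 16] has size 3 > 2, so it alone needs 3 colors.

No, G is not 2-colorable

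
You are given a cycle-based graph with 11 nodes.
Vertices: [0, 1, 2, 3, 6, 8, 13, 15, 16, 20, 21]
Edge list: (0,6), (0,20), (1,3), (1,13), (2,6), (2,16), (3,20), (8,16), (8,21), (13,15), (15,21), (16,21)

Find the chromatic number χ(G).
χ(G) = 3

Clique number ω(G) = 3 (lower bound: χ ≥ ω).
The clique on [8, 16, 21] has size 3, forcing χ ≥ 3, and the coloring below uses 3 colors, so χ(G) = 3.
A valid 3-coloring: color 1: [1, 6, 15, 16, 20]; color 2: [0, 2, 3, 13, 21]; color 3: [8].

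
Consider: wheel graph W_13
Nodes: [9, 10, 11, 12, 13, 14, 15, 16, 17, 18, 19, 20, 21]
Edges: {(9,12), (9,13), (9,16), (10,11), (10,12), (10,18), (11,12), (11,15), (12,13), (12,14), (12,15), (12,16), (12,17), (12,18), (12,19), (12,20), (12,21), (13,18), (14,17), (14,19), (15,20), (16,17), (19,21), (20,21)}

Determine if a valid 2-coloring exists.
No, G is not 2-colorable

The clique on vertices [9, 12, 16] has size 3 > 2, so it alone needs 3 colors.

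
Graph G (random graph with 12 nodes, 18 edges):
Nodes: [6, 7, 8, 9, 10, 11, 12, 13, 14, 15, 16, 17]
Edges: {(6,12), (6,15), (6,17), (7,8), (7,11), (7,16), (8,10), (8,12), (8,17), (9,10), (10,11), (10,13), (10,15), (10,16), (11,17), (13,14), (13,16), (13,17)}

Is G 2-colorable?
No, G is not 2-colorable

The clique on vertices [10, 13, 16] has size 3 > 2, so it alone needs 3 colors.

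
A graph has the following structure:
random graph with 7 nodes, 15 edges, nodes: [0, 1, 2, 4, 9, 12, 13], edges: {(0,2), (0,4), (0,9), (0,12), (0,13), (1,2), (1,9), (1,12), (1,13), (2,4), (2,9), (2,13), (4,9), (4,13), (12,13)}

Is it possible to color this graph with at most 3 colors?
No, G is not 3-colorable

The clique on vertices [0, 2, 4, 9] has size 4 > 3, so it alone needs 4 colors.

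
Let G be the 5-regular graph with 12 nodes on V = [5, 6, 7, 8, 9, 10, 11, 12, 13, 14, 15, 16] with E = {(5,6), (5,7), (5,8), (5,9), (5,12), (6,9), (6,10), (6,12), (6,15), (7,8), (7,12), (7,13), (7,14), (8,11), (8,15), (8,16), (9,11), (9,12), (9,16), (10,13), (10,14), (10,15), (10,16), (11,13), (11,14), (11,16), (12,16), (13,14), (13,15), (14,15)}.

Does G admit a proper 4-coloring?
A valid 4-coloring: color 1: [7, 9, 15]; color 2: [6, 8, 14]; color 3: [10, 11, 12]; color 4: [5, 13, 16].
(χ(G) = 4 ≤ 4.)

Yes, G is 4-colorable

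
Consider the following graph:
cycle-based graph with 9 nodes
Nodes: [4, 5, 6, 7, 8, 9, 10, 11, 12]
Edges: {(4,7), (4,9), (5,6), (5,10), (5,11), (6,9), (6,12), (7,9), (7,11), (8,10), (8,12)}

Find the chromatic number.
χ(G) = 3

Clique number ω(G) = 3 (lower bound: χ ≥ ω).
The clique on [4, 7, 9] has size 3, forcing χ ≥ 3, and the coloring below uses 3 colors, so χ(G) = 3.
A valid 3-coloring: color 1: [6, 7, 10]; color 2: [5, 9, 12]; color 3: [4, 8, 11].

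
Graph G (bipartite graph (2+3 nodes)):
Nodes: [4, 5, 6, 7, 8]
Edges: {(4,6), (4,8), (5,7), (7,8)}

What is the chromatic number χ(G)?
Clique number ω(G) = 2 (lower bound: χ ≥ ω).
The graph is bipartite (no odd cycle), so 2 colors suffice: χ(G) = 2.
A valid 2-coloring: color 1: [4, 7]; color 2: [5, 6, 8].

χ(G) = 2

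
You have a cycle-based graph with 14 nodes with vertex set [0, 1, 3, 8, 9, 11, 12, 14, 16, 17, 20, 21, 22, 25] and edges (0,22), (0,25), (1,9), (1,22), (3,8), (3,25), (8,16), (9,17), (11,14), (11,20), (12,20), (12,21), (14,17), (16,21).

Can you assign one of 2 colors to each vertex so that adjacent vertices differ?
A valid 2-coloring: color 1: [8, 9, 14, 20, 21, 22, 25]; color 2: [0, 1, 3, 11, 12, 16, 17].
(χ(G) = 2 ≤ 2.)

Yes, G is 2-colorable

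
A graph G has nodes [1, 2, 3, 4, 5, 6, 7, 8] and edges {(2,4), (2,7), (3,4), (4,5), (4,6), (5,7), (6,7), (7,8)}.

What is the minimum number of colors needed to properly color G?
χ(G) = 2

Clique number ω(G) = 2 (lower bound: χ ≥ ω).
The graph is bipartite (no odd cycle), so 2 colors suffice: χ(G) = 2.
A valid 2-coloring: color 1: [1, 4, 7]; color 2: [2, 3, 5, 6, 8].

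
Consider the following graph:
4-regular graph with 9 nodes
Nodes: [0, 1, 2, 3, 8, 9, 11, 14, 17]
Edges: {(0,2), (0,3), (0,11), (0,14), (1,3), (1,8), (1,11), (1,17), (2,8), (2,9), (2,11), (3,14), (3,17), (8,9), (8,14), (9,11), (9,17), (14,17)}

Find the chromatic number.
Clique number ω(G) = 3 (lower bound: χ ≥ ω).
Suppose a proper 3-coloring c exists. The clique [0, 2, 11] takes 3 distinct colors; by symmetry let c(0) = 1, c(2) = 2, c(11) = 3.
- Vertex 9: neighbors [2, 11] already have colors [2, 3] ⇒ c(9) = 1.
- Vertex 8: neighbors [9, 2] already have colors [1, 2] ⇒ c(8) = 3.
- Vertex 14: neighbors [0, 8] already have colors [1, 3] ⇒ c(14) = 2.
- Vertex 3: neighbors [0, 14] already have colors [1, 2] ⇒ c(3) = 3.
- Vertex 17: neighbors [9, 14, 3] already have colors [1, 2, 3] — all 3 colors blocked. Contradiction.
The forced assignments end in a contradiction, so G has no proper 3-coloring (χ ≥ 4).
The coloring below uses 4 colors, so χ(G) = 4.
A valid 4-coloring: color 1: [1, 9, 14]; color 2: [0, 8, 17]; color 3: [2, 3]; color 4: [11].

χ(G) = 4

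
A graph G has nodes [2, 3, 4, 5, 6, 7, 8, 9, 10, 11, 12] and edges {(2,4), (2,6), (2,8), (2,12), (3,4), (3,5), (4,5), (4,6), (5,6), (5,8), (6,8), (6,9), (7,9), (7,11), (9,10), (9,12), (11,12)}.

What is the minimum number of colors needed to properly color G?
Clique number ω(G) = 3 (lower bound: χ ≥ ω).
The clique on [3, 4, 5] has size 3, forcing χ ≥ 3, and the coloring below uses 3 colors, so χ(G) = 3.
A valid 3-coloring: color 1: [3, 6, 7, 10, 12]; color 2: [2, 5, 9, 11]; color 3: [4, 8].

χ(G) = 3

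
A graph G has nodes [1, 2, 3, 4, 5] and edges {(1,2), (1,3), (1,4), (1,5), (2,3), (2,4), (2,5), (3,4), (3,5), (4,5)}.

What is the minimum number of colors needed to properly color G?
χ(G) = 5

Clique number ω(G) = 5 (lower bound: χ ≥ ω).
The clique on [1, 2, 3, 4, 5] has size 5, forcing χ ≥ 5, and the coloring below uses 5 colors, so χ(G) = 5.
A valid 5-coloring: color 1: [3]; color 2: [4]; color 3: [1]; color 4: [5]; color 5: [2].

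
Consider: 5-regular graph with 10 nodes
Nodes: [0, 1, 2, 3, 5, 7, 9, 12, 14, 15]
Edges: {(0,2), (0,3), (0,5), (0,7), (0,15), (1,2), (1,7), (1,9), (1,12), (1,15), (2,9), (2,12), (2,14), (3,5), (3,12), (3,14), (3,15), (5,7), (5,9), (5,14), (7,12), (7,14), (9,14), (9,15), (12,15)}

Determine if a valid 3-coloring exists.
Suppose a proper 3-coloring c exists. The clique [0, 3, 5] takes 3 distinct colors; by symmetry let c(0) = 1, c(3) = 2, c(5) = 3.
- Vertex 7: neighbors [0, 5] already have colors [1, 3] ⇒ c(7) = 2.
- Vertex 15: neighbors [0, 3] already have colors [1, 2] ⇒ c(15) = 3.
- Vertex 1: neighbors [7, 15] already have colors [2, 3] ⇒ c(1) = 1.
- Vertex 12: neighbors [1, 3, 15] already have colors [1, 2, 3] — all 3 colors blocked. Contradiction.
The forced assignments end in a contradiction, so G has no proper 3-coloring (χ ≥ 4).

No, G is not 3-colorable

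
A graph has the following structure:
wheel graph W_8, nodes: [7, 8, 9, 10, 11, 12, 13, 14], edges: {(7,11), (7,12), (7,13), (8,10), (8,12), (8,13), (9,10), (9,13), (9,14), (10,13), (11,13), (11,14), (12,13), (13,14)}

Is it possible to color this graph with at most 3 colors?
No, G is not 3-colorable

Odd cycle [7, 11, 14, 9, 10, 8, 12] needs 3 colors (χ ≥ 3).
Vertex 13 is adjacent to every vertex of [7, 8, 9, 10, 11, 12, 14], which already need 3 colors among themselves, so 13 needs a new color (χ ≥ 4).
Hence χ(G) ≥ 4 > 3, so no proper 3-coloring exists.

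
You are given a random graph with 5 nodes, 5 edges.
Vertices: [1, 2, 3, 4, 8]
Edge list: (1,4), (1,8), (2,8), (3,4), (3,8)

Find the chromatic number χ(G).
Clique number ω(G) = 2 (lower bound: χ ≥ ω).
The graph is bipartite (no odd cycle), so 2 colors suffice: χ(G) = 2.
A valid 2-coloring: color 1: [4, 8]; color 2: [1, 2, 3].

χ(G) = 2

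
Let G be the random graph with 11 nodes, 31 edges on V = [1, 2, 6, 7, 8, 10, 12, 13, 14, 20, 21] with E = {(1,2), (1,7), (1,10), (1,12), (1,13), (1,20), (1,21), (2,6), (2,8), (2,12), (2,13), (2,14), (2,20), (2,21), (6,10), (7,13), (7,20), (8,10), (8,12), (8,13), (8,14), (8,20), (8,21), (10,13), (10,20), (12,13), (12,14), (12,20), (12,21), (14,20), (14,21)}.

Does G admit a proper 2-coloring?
No, G is not 2-colorable

The clique on vertices [2, 8, 12, 14, 20] has size 5 > 2, so it alone needs 5 colors.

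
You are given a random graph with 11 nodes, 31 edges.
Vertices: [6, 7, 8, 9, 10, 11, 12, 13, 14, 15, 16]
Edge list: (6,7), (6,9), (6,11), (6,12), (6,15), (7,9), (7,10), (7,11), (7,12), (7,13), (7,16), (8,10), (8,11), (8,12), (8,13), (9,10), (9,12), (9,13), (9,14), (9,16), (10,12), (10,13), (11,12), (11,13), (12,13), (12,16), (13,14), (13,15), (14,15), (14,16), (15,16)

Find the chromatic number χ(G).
χ(G) = 5

Clique number ω(G) = 5 (lower bound: χ ≥ ω).
The clique on [7, 9, 10, 12, 13] has size 5, forcing χ ≥ 5, and the coloring below uses 5 colors, so χ(G) = 5.
A valid 5-coloring: color 1: [6, 13, 16]; color 2: [12, 14]; color 3: [7, 8, 15]; color 4: [9, 11]; color 5: [10].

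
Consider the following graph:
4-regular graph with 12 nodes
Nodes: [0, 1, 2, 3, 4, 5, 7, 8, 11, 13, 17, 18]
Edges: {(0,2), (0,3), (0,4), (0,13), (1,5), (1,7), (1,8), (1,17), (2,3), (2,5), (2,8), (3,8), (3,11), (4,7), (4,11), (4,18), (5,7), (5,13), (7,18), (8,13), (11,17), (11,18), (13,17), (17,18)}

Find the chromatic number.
Clique number ω(G) = 3 (lower bound: χ ≥ ω).
The clique on [0, 2, 3] has size 3, forcing χ ≥ 3, and the coloring below uses 3 colors, so χ(G) = 3.
A valid 3-coloring: color 1: [3, 4, 5, 17]; color 2: [1, 2, 13, 18]; color 3: [0, 7, 8, 11].

χ(G) = 3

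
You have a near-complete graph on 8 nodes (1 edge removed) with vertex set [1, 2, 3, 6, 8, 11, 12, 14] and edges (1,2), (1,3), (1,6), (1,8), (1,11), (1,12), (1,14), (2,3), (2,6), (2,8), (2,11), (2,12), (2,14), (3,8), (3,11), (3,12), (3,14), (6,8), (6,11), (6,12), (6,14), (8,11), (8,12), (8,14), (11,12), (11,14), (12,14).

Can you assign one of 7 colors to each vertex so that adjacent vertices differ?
Yes, G is 7-colorable

A valid 7-coloring: color 1: [11]; color 2: [2]; color 3: [14]; color 4: [12]; color 5: [8]; color 6: [1]; color 7: [3, 6].
(χ(G) = 7 ≤ 7.)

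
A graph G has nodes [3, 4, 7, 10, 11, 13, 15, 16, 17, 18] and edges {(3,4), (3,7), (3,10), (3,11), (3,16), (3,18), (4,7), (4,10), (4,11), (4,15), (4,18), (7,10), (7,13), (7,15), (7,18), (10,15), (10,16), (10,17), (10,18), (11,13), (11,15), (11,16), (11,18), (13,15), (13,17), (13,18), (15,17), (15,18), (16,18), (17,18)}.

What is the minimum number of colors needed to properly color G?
Clique number ω(G) = 5 (lower bound: χ ≥ ω).
The clique on [3, 4, 7, 10, 18] has size 5, forcing χ ≥ 5, and the coloring below uses 5 colors, so χ(G) = 5.
A valid 5-coloring: color 1: [18]; color 2: [3, 15]; color 3: [10, 11]; color 4: [7, 16, 17]; color 5: [4, 13].

χ(G) = 5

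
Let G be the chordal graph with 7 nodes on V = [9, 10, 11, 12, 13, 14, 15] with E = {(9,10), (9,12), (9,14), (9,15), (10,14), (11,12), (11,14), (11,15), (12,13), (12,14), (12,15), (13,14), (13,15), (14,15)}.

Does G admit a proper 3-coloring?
The clique on vertices [9, 12, 14, 15] has size 4 > 3, so it alone needs 4 colors.

No, G is not 3-colorable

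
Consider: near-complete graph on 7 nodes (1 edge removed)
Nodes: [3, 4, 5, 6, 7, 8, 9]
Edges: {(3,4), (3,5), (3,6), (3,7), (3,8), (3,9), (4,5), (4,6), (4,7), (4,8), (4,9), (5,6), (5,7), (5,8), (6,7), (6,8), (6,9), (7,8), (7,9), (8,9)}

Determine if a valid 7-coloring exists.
Yes, G is 7-colorable

A valid 7-coloring: color 1: [3]; color 2: [7]; color 3: [4]; color 4: [6]; color 5: [8]; color 6: [5, 9].
(χ(G) = 6 ≤ 7.)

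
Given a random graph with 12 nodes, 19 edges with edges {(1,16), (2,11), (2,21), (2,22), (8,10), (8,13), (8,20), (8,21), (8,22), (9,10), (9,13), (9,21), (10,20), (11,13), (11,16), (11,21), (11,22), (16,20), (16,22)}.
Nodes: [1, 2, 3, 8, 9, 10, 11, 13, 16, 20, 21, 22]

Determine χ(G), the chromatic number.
Clique number ω(G) = 3 (lower bound: χ ≥ ω).
The clique on [2, 11, 21] has size 3, forcing χ ≥ 3, and the coloring below uses 3 colors, so χ(G) = 3.
A valid 3-coloring: color 1: [1, 3, 8, 9, 11]; color 2: [13, 20, 21, 22]; color 3: [2, 10, 16].

χ(G) = 3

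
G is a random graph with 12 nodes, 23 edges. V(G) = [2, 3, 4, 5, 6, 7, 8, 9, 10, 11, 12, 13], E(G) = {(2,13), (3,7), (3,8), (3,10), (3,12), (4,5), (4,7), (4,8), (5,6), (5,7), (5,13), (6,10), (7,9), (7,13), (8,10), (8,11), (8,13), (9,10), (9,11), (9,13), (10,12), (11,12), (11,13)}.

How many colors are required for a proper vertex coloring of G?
χ(G) = 3

Clique number ω(G) = 3 (lower bound: χ ≥ ω).
The clique on [3, 8, 10] has size 3, forcing χ ≥ 3, and the coloring below uses 3 colors, so χ(G) = 3.
A valid 3-coloring: color 1: [3, 4, 6, 13]; color 2: [2, 5, 8, 9, 12]; color 3: [7, 10, 11].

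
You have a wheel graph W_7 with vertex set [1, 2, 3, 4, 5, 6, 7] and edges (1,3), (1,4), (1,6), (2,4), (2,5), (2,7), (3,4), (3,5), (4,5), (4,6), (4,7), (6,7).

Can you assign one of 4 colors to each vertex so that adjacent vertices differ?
Yes, G is 4-colorable

A valid 4-coloring: color 1: [4]; color 2: [2, 3, 6]; color 3: [1, 5, 7].
(χ(G) = 3 ≤ 4.)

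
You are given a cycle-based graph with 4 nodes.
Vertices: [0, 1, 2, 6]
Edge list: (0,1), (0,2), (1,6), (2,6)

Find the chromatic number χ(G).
Clique number ω(G) = 2 (lower bound: χ ≥ ω).
The graph is bipartite (no odd cycle), so 2 colors suffice: χ(G) = 2.
A valid 2-coloring: color 1: [0, 6]; color 2: [1, 2].

χ(G) = 2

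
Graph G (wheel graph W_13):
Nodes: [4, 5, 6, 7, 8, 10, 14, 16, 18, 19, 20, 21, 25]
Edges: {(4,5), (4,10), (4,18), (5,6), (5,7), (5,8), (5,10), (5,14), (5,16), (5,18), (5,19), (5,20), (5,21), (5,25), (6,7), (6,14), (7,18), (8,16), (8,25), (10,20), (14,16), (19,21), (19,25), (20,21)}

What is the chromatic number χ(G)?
χ(G) = 3

Clique number ω(G) = 3 (lower bound: χ ≥ ω).
The clique on [4, 5, 18] has size 3, forcing χ ≥ 3, and the coloring below uses 3 colors, so χ(G) = 3.
A valid 3-coloring: color 1: [5]; color 2: [4, 7, 8, 14, 19, 20]; color 3: [6, 10, 16, 18, 21, 25].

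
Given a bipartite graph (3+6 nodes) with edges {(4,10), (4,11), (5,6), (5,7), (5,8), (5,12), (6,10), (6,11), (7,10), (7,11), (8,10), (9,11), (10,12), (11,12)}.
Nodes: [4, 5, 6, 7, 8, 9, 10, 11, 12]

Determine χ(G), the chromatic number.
χ(G) = 2

Clique number ω(G) = 2 (lower bound: χ ≥ ω).
The graph is bipartite (no odd cycle), so 2 colors suffice: χ(G) = 2.
A valid 2-coloring: color 1: [5, 10, 11]; color 2: [4, 6, 7, 8, 9, 12].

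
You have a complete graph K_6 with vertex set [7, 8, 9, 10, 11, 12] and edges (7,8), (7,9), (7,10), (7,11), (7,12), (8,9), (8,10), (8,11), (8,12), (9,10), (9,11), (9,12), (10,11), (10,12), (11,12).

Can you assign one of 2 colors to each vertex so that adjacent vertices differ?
The clique on vertices [7, 8, 9, 10, 11, 12] has size 6 > 2, so it alone needs 6 colors.

No, G is not 2-colorable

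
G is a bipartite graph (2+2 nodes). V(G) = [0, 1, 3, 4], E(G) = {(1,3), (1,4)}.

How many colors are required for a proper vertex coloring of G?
Clique number ω(G) = 2 (lower bound: χ ≥ ω).
The graph is bipartite (no odd cycle), so 2 colors suffice: χ(G) = 2.
A valid 2-coloring: color 1: [0, 1]; color 2: [3, 4].

χ(G) = 2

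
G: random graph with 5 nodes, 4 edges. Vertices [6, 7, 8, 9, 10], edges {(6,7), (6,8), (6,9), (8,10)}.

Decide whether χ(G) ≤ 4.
A valid 4-coloring: color 1: [6, 10]; color 2: [7, 8, 9].
(χ(G) = 2 ≤ 4.)

Yes, G is 4-colorable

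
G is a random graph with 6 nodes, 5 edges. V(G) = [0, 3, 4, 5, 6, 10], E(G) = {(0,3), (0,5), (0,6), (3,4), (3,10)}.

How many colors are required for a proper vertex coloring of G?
χ(G) = 2

Clique number ω(G) = 2 (lower bound: χ ≥ ω).
The graph is bipartite (no odd cycle), so 2 colors suffice: χ(G) = 2.
A valid 2-coloring: color 1: [0, 4, 10]; color 2: [3, 5, 6].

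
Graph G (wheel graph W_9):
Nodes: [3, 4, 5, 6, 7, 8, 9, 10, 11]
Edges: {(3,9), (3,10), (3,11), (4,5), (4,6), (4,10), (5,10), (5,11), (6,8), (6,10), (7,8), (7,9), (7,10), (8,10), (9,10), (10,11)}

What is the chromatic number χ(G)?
Clique number ω(G) = 3 (lower bound: χ ≥ ω).
The clique on [3, 9, 10] has size 3, forcing χ ≥ 3, and the coloring below uses 3 colors, so χ(G) = 3.
A valid 3-coloring: color 1: [10]; color 2: [3, 5, 6, 7]; color 3: [4, 8, 9, 11].

χ(G) = 3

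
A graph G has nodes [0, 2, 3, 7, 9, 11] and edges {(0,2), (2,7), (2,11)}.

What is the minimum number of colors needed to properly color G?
Clique number ω(G) = 2 (lower bound: χ ≥ ω).
The graph is bipartite (no odd cycle), so 2 colors suffice: χ(G) = 2.
A valid 2-coloring: color 1: [2, 3, 9]; color 2: [0, 7, 11].

χ(G) = 2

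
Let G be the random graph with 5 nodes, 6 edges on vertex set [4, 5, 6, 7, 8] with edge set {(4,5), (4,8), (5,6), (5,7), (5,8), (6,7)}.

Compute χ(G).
Clique number ω(G) = 3 (lower bound: χ ≥ ω).
The clique on [4, 5, 8] has size 3, forcing χ ≥ 3, and the coloring below uses 3 colors, so χ(G) = 3.
A valid 3-coloring: color 1: [5]; color 2: [4, 6]; color 3: [7, 8].

χ(G) = 3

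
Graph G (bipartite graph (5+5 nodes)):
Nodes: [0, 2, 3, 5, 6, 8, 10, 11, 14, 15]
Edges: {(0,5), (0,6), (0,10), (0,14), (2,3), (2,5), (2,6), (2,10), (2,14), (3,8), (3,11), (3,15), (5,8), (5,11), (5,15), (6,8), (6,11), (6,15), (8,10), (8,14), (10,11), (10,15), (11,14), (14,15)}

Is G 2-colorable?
A valid 2-coloring: color 1: [3, 5, 6, 10, 14]; color 2: [0, 2, 8, 11, 15].
(χ(G) = 2 ≤ 2.)

Yes, G is 2-colorable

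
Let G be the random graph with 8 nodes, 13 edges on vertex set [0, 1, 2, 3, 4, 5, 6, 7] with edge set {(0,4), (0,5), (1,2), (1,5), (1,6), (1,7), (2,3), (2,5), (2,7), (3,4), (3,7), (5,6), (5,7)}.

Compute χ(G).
χ(G) = 4

Clique number ω(G) = 4 (lower bound: χ ≥ ω).
The clique on [1, 2, 5, 7] has size 4, forcing χ ≥ 4, and the coloring below uses 4 colors, so χ(G) = 4.
A valid 4-coloring: color 1: [3, 5]; color 2: [4, 6, 7]; color 3: [0, 2]; color 4: [1].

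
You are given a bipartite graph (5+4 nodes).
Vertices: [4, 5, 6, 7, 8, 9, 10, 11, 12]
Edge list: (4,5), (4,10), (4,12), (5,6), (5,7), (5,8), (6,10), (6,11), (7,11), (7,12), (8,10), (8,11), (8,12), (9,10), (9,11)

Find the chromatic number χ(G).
Clique number ω(G) = 2 (lower bound: χ ≥ ω).
The graph is bipartite (no odd cycle), so 2 colors suffice: χ(G) = 2.
A valid 2-coloring: color 1: [4, 6, 7, 8, 9]; color 2: [5, 10, 11, 12].

χ(G) = 2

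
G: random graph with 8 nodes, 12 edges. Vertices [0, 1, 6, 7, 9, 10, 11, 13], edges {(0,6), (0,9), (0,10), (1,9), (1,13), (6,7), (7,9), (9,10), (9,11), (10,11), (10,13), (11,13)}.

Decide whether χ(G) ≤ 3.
Yes, G is 3-colorable

A valid 3-coloring: color 1: [6, 9, 13]; color 2: [1, 7, 10]; color 3: [0, 11].
(χ(G) = 3 ≤ 3.)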